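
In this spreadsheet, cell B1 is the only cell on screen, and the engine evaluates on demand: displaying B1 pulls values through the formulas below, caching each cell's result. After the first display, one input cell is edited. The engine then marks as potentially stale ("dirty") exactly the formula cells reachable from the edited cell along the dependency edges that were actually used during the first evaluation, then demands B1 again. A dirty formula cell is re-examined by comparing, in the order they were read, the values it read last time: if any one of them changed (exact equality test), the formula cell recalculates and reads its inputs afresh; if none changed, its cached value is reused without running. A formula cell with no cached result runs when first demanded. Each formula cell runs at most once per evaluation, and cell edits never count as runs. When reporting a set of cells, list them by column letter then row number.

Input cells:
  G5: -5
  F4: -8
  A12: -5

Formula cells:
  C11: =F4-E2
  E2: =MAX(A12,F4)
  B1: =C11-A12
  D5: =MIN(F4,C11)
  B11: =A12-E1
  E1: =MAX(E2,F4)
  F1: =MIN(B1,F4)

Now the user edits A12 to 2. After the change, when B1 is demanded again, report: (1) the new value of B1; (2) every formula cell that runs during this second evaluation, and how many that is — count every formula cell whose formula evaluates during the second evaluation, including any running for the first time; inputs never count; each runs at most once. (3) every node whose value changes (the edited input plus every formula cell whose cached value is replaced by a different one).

B1 now evaluates to -12.
Run set: B1, C11, E2 (3 run).
Changed values: A12, B1, C11, E2.

Initial pass — values computed on the first demand:
  E2 = MAX(-5, -8) = -5
  C11 = -8 - -5 = -3
  B1 = -3 - -5 = 2

Second demand — change propagation:
  E2: re-runs because A12 -5->2; new result 2.
  C11: re-runs because E2 -5->2; new result -10.
  B1: re-runs because C11 -3->-10; A12 -5->2; new result -12.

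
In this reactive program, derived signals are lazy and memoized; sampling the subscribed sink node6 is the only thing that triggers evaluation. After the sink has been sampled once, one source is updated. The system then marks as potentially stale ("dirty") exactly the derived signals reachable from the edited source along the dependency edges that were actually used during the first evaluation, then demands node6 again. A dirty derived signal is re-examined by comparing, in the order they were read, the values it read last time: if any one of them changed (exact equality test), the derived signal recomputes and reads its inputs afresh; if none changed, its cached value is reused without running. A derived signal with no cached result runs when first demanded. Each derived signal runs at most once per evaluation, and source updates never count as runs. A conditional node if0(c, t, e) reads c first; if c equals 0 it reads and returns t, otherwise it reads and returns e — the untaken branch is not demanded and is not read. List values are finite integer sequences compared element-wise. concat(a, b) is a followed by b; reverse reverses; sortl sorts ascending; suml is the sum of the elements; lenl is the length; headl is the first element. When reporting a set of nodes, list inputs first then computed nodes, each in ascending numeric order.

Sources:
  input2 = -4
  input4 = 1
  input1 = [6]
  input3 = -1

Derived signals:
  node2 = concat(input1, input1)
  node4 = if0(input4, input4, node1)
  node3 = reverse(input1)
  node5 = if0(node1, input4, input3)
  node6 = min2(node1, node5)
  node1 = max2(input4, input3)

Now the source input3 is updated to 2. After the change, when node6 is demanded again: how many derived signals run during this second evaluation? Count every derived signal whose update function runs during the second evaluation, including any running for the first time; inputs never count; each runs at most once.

First demand of the output computes:
  node1 = max2(1, -1) = 1
  node5 = if0(node1=1 -> else branch input3) = -1
  node6 = min2(1, -1) = -1

After the edit, cleaning proceeds:
  node1: a read changed (input3 -1->2) — executes, giving 2.
  node5: a read changed (node1 1->2; input3 -1->2) — executes, giving 2.
  node6: a read changed (node1 1->2; node5 -1->2) — executes, giving 2.

3 derived signals run: node1, node5, node6.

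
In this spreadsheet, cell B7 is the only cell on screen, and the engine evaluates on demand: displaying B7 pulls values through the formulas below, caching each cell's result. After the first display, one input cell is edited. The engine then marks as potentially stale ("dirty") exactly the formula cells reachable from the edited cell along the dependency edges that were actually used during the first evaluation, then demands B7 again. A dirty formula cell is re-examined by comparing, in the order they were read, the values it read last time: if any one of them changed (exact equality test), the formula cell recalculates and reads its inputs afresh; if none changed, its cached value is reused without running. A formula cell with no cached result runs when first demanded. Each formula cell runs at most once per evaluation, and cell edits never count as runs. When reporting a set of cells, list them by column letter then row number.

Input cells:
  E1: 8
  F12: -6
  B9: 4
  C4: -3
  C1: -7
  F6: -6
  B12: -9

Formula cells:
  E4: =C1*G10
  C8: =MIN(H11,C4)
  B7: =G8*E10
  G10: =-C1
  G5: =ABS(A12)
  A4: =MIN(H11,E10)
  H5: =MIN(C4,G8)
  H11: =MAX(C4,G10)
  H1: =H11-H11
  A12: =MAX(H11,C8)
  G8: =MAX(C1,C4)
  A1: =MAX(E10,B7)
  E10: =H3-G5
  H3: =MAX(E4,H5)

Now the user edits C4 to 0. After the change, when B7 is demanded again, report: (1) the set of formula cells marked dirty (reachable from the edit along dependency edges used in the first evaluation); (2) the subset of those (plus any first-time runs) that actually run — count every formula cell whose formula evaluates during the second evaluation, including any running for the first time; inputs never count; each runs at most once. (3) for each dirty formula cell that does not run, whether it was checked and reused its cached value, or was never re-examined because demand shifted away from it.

Dirty set: A12, B7, C8, E10, G5, G8, H3, H5, H11.
Run set: A12, B7, C8, E10, G8, H3, H5, H11 (8 run).
Re-examined without running (cache reused): G5.
The important point: at G5 every value read last time is unchanged, so the dirty flag clears without a run.

Initial pass — values computed on the first demand:
  G8 = MAX(-7, -3) = -3
  G10 = -(-7) = 7
  E4 = -7 * 7 = -49
  H5 = MIN(-3, -3) = -3
  H3 = MAX(-49, -3) = -3
  H11 = MAX(-3, 7) = 7
  C8 = MIN(7, -3) = -3
  A12 = MAX(7, -3) = 7
  G5 = ABS(7) = 7
  E10 = -3 - 7 = -10
  B7 = -3 * -10 = 30

Second demand — change propagation:
  G8: re-runs because C4 -3->0; new result 0.
  H5: re-runs because C4 -3->0; G8 -3->0; new result 0.
  H3: re-runs because H5 -3->0; new result 0.
  H11: re-runs because C4 -3->0; new result 7 (unchanged).
  C8: re-runs because C4 -3->0; new result 0.
  A12: re-runs because C8 -3->0; new result 7 (unchanged).
  G5: re-examined; everything it read last time is the same (A12 unchanged) — cache 7 kept, no run.
  E10: re-runs because H3 -3->0; new result -7.
  B7: re-runs because G8 -3->0; E10 -10->-7; new result 0.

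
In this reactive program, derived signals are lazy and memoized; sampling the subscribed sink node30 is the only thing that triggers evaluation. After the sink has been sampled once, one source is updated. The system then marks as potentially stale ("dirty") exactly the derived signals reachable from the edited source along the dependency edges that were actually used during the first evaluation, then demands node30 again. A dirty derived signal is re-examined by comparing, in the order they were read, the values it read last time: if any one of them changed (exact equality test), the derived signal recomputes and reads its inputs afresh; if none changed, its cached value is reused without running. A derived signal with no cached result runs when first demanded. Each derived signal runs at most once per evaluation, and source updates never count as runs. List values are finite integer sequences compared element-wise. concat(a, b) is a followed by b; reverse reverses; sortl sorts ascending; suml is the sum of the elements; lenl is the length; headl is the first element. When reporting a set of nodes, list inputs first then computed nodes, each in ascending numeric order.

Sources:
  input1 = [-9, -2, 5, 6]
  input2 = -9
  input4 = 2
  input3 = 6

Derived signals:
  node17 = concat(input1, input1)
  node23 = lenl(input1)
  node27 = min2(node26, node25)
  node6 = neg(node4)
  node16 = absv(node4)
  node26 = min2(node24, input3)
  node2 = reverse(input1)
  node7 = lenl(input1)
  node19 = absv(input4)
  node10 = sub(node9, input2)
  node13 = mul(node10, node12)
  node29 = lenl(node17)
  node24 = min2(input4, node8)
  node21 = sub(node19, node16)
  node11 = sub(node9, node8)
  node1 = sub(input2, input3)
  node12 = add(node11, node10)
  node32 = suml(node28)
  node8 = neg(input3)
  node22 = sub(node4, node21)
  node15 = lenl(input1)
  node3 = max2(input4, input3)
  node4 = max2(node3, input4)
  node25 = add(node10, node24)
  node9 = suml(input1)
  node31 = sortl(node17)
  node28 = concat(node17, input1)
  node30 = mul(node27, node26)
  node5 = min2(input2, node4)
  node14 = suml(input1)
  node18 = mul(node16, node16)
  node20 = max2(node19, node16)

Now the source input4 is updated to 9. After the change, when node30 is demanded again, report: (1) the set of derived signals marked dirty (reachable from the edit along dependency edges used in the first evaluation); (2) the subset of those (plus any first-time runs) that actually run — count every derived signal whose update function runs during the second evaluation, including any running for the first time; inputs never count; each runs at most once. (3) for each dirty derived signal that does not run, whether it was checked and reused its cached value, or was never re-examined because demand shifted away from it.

The edit dirties: node24, node25, node26, node27, node30.
1 derived signals run: node24.
Cache hits after checking: node25, node26, node27, node30.
Note the absorption at node24: it re-runs yet its value is the same, leaving the output's value untouched.

First demand of the output computes:
  node8 = neg(6) = -6
  node9 = suml([-9, -2, 5, 6]) = 0
  node10 = sub(0, -9) = 9
  node24 = min2(2, -6) = -6
  node25 = add(9, -6) = 3
  node26 = min2(-6, 6) = -6
  node27 = min2(-6, 3) = -6
  node30 = mul(-6, -6) = 36

After the edit, cleaning proceeds:
  node24: a read changed (input4 2->9) — executes, giving -6 — identical to its old value.
  node25: dirty, but its reads are unchanged (node10 unchanged, node24 unchanged); cached 3 stands.
  node26: dirty, but its reads are unchanged (node24 unchanged, input3 unchanged); cached -6 stands.
  node27: dirty, but its reads are unchanged (node26 unchanged, node25 unchanged); cached -6 stands.
  node30: dirty, but its reads are unchanged (node27 unchanged, node26 unchanged); cached 36 stands.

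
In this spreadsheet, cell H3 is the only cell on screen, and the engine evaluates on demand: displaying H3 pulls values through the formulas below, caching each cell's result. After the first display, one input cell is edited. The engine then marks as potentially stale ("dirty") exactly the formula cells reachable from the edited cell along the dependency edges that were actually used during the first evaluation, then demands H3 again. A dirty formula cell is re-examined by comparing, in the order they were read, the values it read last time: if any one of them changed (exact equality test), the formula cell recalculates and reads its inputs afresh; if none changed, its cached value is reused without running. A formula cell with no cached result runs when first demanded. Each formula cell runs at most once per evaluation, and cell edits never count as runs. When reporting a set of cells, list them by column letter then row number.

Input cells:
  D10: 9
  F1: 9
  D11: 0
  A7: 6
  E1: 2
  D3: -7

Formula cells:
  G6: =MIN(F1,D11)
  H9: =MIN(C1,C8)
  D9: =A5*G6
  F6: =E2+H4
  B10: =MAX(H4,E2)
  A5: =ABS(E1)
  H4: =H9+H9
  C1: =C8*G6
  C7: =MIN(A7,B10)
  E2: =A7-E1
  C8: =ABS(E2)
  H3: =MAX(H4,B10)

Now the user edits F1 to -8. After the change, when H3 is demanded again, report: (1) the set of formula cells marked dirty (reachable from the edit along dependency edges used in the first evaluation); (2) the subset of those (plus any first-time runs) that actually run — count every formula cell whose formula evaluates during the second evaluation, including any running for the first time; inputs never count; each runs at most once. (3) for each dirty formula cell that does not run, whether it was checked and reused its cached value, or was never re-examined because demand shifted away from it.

Initial pass — values computed on the first demand:
  E2 = 6 - 2 = 4
  C8 = ABS(4) = 4
  G6 = MIN(9, 0) = 0
  C1 = 4 * 0 = 0
  H9 = MIN(0, 4) = 0
  H4 = 0 + 0 = 0
  B10 = MAX(0, 4) = 4
  H3 = MAX(0, 4) = 4

Second demand — change propagation:
  G6: re-runs because F1 9->-8; new result -8.
  C1: re-runs because G6 0->-8; new result -32.
  H9: re-runs because C1 0->-32; new result -32.
  H4: re-runs because H9 0->-32; H9 0->-32; new result -64.
  B10: re-runs because H4 0->-64; new result 4 (unchanged).
  H3: re-runs because H4 0->-64; new result 4 (unchanged).

Dirty set: B10, C1, G6, H3, H4, H9.
Run set: B10, C1, G6, H3, H4, H9 (6 run).
All dirty formula cells ended up running.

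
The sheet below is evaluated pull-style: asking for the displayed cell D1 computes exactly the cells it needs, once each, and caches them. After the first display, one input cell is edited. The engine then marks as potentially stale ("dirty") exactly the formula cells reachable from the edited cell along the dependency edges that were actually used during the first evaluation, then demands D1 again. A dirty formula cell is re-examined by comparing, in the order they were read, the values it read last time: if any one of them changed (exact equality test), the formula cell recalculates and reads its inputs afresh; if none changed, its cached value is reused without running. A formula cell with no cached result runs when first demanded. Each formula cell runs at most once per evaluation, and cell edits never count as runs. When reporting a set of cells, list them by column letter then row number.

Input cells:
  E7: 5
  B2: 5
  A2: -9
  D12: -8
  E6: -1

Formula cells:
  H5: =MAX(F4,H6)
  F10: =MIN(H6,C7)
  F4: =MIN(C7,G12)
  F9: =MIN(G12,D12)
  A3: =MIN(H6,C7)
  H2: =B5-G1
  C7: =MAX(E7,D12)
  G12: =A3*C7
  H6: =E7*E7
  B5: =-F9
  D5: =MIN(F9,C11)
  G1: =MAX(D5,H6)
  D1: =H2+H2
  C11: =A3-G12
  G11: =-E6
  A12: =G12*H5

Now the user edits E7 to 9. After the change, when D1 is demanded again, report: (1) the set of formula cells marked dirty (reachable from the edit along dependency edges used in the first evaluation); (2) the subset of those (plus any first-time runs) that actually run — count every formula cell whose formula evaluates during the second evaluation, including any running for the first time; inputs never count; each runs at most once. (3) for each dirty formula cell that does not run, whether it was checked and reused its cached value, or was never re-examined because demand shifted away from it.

First demand of the output computes:
  C7 = MAX(5, -8) = 5
  H6 = 5 * 5 = 25
  A3 = MIN(25, 5) = 5
  G12 = 5 * 5 = 25
  C11 = 5 - 25 = -20
  F9 = MIN(25, -8) = -8
  B5 = -(-8) = 8
  D5 = MIN(-8, -20) = -20
  G1 = MAX(-20, 25) = 25
  H2 = 8 - 25 = -17
  D1 = -17 + -17 = -34

After the edit, cleaning proceeds:
  C7: a read changed (E7 5->9) — executes, giving 9.
  H6: a read changed (E7 5->9; E7 5->9) — executes, giving 81.
  A3: a read changed (H6 25->81; C7 5->9) — executes, giving 9.
  G12: a read changed (A3 5->9; C7 5->9) — executes, giving 81.
  C11: a read changed (A3 5->9; G12 25->81) — executes, giving -72.
  F9: a read changed (G12 25->81) — executes, giving -8 — identical to its old value.
  B5: dirty, but its reads are unchanged (F9 unchanged); cached 8 stands.
  D5: a read changed (C11 -20->-72) — executes, giving -72.
  G1: a read changed (D5 -20->-72; H6 25->81) — executes, giving 81.
  H2: a read changed (G1 25->81) — executes, giving -73.
  D1: a read changed (H2 -17->-73; H2 -17->-73) — executes, giving -146.

Note where the cutoff bites: B5 is checked, finds nothing changed, and keeps its cache.

The edit dirties: A3, B5, C7, C11, D1, D5, F9, G1, G12, H2, H6.
10 formula cells run: A3, C7, C11, D1, D5, F9, G1, G12, H2, H6.
Cache hits after checking: B5.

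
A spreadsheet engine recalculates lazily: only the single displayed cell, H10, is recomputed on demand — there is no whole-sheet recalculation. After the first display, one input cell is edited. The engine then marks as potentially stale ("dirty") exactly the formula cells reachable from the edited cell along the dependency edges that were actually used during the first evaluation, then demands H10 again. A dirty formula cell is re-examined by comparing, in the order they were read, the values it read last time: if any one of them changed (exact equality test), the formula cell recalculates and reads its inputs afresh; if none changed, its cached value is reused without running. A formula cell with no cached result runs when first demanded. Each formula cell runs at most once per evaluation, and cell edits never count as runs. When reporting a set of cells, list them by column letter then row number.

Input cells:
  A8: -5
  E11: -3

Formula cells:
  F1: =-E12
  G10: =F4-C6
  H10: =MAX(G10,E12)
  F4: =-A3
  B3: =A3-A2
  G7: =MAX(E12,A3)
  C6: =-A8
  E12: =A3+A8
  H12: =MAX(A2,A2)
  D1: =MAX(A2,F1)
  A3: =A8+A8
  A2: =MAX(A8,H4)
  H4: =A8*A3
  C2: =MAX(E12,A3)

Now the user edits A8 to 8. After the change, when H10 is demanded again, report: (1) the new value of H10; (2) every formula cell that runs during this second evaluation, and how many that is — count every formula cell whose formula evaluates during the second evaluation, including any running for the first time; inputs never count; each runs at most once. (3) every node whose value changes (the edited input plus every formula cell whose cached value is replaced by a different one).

First evaluation (everything demanded from the output):
  A3 = -5 + -5 = -10
  C6 = -(-5) = 5
  E12 = -10 + -5 = -15
  F4 = -(-10) = 10
  G10 = 10 - 5 = 5
  H10 = MAX(5, -15) = 5

Propagation after the edit:
  A3: runs — A8 -5->8; A8 -5->8; result 16.
  C6: runs — A8 -5->8; result -8.
  E12: runs — A3 -10->16; A8 -5->8; result 24.
  F4: runs — A3 -10->16; result -16.
  G10: runs — F4 10->-16; C6 5->-8; result -8.
  H10: runs — G10 5->-8; E12 -15->24; result 24.

New value of H10: 24.
Formula cells that run: A3, C6, E12, F4, G10, H10 — 6 in total.
Values that change: A3, A8, C6, E12, F4, G10, H10.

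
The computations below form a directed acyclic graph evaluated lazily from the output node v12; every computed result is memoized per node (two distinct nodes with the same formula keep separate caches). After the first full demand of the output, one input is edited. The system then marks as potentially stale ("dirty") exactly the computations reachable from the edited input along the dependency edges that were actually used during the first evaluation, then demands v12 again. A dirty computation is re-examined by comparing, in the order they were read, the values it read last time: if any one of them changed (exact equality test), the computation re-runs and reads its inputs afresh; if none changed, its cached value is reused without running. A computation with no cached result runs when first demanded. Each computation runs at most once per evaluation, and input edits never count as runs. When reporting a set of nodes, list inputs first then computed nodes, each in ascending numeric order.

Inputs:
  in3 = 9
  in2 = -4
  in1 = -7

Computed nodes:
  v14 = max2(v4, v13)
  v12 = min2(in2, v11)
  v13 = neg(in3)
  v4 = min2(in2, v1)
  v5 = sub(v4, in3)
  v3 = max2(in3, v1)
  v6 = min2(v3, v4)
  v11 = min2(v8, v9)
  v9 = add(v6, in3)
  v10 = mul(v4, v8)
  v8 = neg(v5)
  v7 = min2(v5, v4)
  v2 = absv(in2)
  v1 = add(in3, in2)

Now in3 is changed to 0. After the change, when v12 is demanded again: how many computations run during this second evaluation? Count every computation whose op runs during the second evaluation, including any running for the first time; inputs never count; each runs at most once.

9 computations run: v1, v3, v4, v5, v6, v8, v9, v11, v12.

First demand of the output computes:
  v1 = add(9, -4) = 5
  v3 = max2(9, 5) = 9
  v4 = min2(-4, 5) = -4
  v5 = sub(-4, 9) = -13
  v6 = min2(9, -4) = -4
  v8 = neg(-13) = 13
  v9 = add(-4, 9) = 5
  v11 = min2(13, 5) = 5
  v12 = min2(-4, 5) = -4

After the edit, cleaning proceeds:
  v1: a read changed (in3 9->0) — executes, giving -4.
  v3: a read changed (in3 9->0; v1 5->-4) — executes, giving 0.
  v4: a read changed (v1 5->-4) — executes, giving -4 — identical to its old value.
  v5: a read changed (in3 9->0) — executes, giving -4.
  v6: a read changed (v3 9->0) — executes, giving -4 — identical to its old value.
  v8: a read changed (v5 -13->-4) — executes, giving 4.
  v9: a read changed (in3 9->0) — executes, giving -4.
  v11: a read changed (v8 13->4; v9 5->-4) — executes, giving -4.
  v12: a read changed (v11 5->-4) — executes, giving -4 — identical to its old value.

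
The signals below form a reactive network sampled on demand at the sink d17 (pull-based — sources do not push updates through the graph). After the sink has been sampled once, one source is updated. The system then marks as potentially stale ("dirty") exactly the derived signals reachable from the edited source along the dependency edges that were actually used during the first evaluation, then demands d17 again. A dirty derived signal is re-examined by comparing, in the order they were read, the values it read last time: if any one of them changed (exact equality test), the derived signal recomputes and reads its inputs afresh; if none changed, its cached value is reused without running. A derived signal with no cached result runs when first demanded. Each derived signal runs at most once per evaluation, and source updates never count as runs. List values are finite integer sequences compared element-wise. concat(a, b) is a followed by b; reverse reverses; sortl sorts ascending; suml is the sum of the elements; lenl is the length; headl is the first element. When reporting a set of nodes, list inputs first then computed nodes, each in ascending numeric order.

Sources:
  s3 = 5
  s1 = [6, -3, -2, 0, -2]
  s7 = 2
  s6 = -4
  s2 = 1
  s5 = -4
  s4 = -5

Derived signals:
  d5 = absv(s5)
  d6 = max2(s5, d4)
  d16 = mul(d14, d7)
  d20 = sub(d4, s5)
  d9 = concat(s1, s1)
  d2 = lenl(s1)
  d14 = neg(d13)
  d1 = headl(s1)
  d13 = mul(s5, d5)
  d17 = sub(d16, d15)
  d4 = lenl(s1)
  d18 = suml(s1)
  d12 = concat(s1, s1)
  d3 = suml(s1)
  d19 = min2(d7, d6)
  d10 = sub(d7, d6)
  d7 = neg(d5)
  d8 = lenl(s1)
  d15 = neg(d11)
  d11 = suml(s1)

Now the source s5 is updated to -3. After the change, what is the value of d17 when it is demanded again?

Initial pass — values computed on the first demand:
  d5 = absv(-4) = 4
  d7 = neg(4) = -4
  d11 = suml([6, -3, -2, 0, -2]) = -1
  d13 = mul(-4, 4) = -16
  d14 = neg(-16) = 16
  d15 = neg(-1) = 1
  d16 = mul(16, -4) = -64
  d17 = sub(-64, 1) = -65

Second demand — change propagation:
  d5: re-runs because s5 -4->-3; new result 3.
  d7: re-runs because d5 4->3; new result -3.
  d13: re-runs because s5 -4->-3; d5 4->3; new result -9.
  d14: re-runs because d13 -16->-9; new result 9.
  d16: re-runs because d14 16->9; d7 -4->-3; new result -27.
  d17: re-runs because d16 -64->-27; new result -28.

d17 now evaluates to -28.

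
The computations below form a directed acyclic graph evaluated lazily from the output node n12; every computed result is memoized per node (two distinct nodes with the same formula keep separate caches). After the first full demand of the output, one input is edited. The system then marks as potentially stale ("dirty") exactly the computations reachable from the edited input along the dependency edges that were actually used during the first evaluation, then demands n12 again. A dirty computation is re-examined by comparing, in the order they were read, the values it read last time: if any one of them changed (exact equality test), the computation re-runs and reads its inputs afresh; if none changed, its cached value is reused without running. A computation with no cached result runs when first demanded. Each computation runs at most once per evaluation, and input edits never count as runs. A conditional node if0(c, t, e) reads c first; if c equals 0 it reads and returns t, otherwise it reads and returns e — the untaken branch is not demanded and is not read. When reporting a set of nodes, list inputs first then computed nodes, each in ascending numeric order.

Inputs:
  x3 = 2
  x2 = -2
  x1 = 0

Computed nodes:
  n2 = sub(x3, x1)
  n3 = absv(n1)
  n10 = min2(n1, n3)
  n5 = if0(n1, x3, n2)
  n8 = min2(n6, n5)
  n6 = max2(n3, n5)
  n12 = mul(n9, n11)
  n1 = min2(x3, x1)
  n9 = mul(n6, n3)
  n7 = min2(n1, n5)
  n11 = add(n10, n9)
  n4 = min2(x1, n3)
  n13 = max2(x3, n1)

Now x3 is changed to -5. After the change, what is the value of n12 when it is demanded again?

Demanding n12 again yields 500.
Note the branch switch — n2 had no cache and runs now for the first time.

First demand of the output computes:
  n1 = min2(2, 0) = 0
  n3 = absv(0) = 0
  n5 = if0(n1=0 -> then branch x3) = 2
  n6 = max2(0, 2) = 2
  n9 = mul(2, 0) = 0
  n10 = min2(0, 0) = 0
  n11 = add(0, 0) = 0
  n12 = mul(0, 0) = 0

After the edit, cleaning proceeds:
  n1: a read changed (x3 2->-5) — executes, giving -5.
  n2: had never run; runs now, result -5.
  n3: a read changed (n1 0->-5) — executes, giving 5.
  n5: a read changed (n1 0->-5; x3 2->-5) — executes, giving -5.
  n6: a read changed (n3 0->5; n5 2->-5) — executes, giving 5.
  n9: a read changed (n6 2->5; n3 0->5) — executes, giving 25.
  n10: a read changed (n1 0->-5; n3 0->5) — executes, giving -5.
  n11: a read changed (n10 0->-5; n9 0->25) — executes, giving 20.
  n12: a read changed (n9 0->25; n11 0->20) — executes, giving 500.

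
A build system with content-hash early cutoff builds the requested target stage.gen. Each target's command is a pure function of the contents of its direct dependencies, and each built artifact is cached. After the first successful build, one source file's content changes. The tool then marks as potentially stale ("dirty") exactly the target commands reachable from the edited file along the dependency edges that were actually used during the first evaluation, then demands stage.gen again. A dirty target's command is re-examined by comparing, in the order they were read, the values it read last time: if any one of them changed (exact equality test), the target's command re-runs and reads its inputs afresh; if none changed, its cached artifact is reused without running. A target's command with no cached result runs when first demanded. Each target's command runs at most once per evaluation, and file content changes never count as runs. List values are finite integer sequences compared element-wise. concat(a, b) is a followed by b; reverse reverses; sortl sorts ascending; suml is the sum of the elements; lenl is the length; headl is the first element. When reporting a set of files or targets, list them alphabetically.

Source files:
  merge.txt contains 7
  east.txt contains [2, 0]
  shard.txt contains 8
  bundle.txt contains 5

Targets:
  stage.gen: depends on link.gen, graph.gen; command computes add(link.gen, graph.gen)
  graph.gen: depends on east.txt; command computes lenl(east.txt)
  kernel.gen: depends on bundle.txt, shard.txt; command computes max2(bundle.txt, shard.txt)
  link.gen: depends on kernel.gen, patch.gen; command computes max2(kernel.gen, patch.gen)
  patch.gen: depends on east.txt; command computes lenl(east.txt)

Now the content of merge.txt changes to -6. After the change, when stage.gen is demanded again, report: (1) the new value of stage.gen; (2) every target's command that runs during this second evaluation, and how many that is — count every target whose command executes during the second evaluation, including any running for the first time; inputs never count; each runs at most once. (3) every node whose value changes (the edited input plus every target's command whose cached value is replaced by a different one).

First evaluation (everything demanded from the output):
  graph.gen = lenl([2, 0]) = 2
  kernel.gen = max2(5, 8) = 8
  patch.gen = lenl([2, 0]) = 2
  link.gen = max2(8, 2) = 8
  stage.gen = add(8, 2) = 10

Propagation after the edit:
  merge.txt feeds no computation that the output demands — nothing is marked dirty and nothing runs.

Key observation: merge.txt is never demanded by the output, so the edit triggers no recomputation at all.

New value of stage.gen: 10.
Target commands that run: none — 0 in total.
Values that change: merge.txt.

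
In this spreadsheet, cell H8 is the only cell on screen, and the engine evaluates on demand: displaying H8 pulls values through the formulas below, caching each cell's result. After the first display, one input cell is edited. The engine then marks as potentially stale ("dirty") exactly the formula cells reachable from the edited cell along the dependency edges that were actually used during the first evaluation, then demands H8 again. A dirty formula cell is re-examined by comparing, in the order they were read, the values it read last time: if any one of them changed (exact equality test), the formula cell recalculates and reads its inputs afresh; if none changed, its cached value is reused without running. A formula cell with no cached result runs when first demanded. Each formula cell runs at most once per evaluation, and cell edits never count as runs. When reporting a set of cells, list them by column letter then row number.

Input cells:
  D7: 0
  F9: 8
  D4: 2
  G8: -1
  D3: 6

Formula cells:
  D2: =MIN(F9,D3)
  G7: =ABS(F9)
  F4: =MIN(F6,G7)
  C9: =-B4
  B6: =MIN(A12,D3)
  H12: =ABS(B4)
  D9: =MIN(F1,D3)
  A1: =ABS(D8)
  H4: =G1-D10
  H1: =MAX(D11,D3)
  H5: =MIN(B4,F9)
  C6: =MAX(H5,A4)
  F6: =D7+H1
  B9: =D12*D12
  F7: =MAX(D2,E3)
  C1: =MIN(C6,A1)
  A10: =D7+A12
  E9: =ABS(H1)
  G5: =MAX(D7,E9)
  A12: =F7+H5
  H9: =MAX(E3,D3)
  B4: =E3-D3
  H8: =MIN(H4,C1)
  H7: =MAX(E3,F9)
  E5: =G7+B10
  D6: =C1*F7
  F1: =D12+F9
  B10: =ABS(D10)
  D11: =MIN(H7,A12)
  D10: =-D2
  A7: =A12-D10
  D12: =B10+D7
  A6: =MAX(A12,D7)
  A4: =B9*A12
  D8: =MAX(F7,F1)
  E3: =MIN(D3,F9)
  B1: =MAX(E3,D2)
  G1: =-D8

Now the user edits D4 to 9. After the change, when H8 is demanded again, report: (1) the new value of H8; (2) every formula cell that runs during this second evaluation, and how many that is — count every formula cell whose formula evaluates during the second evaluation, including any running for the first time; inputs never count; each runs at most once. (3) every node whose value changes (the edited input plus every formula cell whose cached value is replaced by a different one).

H8 now evaluates to -8.
Run set: none (0 run).
Changed values: D4.
The important point: nothing the output needs ever reads D4, so the edit is invisible to it.

Initial pass — values computed on the first demand:
  D2 = MIN(8, 6) = 6
  D10 = -(6) = -6
  B10 = ABS(-6) = 6
  D12 = 6 + 0 = 6
  B9 = 6 * 6 = 36
  E3 = MIN(6, 8) = 6
  B4 = 6 - 6 = 0
  F1 = 6 + 8 = 14
  F7 = MAX(6, 6) = 6
  D8 = MAX(6, 14) = 14
  A1 = ABS(14) = 14
  G1 = -(14) = -14
  H4 = -14 - -6 = -8
  H5 = MIN(0, 8) = 0
  A12 = 6 + 0 = 6
  A4 = 36 * 6 = 216
  C6 = MAX(0, 216) = 216
  C1 = MIN(216, 14) = 14
  H8 = MIN(-8, 14) = -8

Second demand — change propagation:
  no demanded computation ever read D4, so the edit dirties nothing and nothing runs.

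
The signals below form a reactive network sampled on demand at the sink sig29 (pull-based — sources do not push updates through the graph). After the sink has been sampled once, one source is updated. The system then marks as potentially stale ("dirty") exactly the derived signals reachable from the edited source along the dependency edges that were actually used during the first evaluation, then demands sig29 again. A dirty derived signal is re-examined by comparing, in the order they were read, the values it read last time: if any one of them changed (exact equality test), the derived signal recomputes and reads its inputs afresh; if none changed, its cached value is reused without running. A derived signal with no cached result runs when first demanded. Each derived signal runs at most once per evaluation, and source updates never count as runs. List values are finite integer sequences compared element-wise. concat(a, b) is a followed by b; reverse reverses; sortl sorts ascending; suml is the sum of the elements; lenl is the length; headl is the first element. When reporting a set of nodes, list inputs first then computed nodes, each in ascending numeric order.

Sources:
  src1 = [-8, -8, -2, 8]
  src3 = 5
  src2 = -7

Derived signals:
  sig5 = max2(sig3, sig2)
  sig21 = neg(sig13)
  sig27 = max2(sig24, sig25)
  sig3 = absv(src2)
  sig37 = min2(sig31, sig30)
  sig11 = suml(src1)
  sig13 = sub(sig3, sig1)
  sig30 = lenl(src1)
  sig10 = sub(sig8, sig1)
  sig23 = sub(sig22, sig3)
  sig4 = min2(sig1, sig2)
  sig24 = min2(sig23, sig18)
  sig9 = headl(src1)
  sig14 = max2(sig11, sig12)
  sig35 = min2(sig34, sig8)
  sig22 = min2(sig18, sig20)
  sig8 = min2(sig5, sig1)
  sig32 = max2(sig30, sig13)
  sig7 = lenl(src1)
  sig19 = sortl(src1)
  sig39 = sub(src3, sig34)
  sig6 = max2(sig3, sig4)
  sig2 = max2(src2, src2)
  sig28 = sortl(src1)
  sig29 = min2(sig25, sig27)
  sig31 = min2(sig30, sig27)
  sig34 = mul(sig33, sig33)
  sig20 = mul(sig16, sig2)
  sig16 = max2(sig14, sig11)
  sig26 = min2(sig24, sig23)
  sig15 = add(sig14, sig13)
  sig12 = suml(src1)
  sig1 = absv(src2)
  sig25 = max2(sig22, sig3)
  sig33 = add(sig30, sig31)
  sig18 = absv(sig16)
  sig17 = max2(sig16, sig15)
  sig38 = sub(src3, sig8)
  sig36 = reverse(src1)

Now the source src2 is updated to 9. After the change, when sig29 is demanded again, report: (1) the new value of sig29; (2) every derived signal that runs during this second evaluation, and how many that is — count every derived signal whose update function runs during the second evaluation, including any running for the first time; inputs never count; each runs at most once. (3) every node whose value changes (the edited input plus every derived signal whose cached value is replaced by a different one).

sig29 now evaluates to 9.
Run set: sig2, sig3, sig20, sig22, sig23, sig24, sig25, sig27, sig29 (9 run).
Changed values: src2, sig2, sig3, sig20, sig22, sig23, sig24, sig25, sig27, sig29.

Initial pass — values computed on the first demand:
  sig2 = max2(-7, -7) = -7
  sig3 = absv(-7) = 7
  sig11 = suml([-8, -8, -2, 8]) = -10
  sig12 = suml([-8, -8, -2, 8]) = -10
  sig14 = max2(-10, -10) = -10
  sig16 = max2(-10, -10) = -10
  sig18 = absv(-10) = 10
  sig20 = mul(-10, -7) = 70
  sig22 = min2(10, 70) = 10
  sig23 = sub(10, 7) = 3
  sig24 = min2(3, 10) = 3
  sig25 = max2(10, 7) = 10
  sig27 = max2(3, 10) = 10
  sig29 = min2(10, 10) = 10

Second demand — change propagation:
  sig2: re-runs because src2 -7->9; src2 -7->9; new result 9.
  sig3: re-runs because src2 -7->9; new result 9.
  sig20: re-runs because sig2 -7->9; new result -90.
  sig22: re-runs because sig20 70->-90; new result -90.
  sig23: re-runs because sig22 10->-90; sig3 7->9; new result -99.
  sig24: re-runs because sig23 3->-99; new result -99.
  sig25: re-runs because sig22 10->-90; sig3 7->9; new result 9.
  sig27: re-runs because sig24 3->-99; sig25 10->9; new result 9.
  sig29: re-runs because sig25 10->9; sig27 10->9; new result 9.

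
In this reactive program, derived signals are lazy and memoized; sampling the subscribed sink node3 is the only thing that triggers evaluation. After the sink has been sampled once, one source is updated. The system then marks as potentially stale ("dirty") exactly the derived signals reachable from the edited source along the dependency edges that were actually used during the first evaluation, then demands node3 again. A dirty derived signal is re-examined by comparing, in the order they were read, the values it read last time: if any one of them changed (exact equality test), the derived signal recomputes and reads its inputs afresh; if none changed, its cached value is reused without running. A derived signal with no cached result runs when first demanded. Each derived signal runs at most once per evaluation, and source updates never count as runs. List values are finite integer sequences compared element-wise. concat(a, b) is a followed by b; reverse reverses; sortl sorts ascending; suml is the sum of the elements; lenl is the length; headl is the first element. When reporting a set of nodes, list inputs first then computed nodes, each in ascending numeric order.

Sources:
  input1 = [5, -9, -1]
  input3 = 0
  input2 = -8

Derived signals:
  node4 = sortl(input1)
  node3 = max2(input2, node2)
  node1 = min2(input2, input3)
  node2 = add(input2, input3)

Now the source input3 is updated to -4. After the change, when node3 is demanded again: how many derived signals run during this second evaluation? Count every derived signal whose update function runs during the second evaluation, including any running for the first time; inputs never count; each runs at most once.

First demand of the output computes:
  node2 = add(-8, 0) = -8
  node3 = max2(-8, -8) = -8

After the edit, cleaning proceeds:
  node2: a read changed (input3 0->-4) — executes, giving -12.
  node3: a read changed (node2 -8->-12) — executes, giving -8 — identical to its old value.

2 derived signals run: node2, node3.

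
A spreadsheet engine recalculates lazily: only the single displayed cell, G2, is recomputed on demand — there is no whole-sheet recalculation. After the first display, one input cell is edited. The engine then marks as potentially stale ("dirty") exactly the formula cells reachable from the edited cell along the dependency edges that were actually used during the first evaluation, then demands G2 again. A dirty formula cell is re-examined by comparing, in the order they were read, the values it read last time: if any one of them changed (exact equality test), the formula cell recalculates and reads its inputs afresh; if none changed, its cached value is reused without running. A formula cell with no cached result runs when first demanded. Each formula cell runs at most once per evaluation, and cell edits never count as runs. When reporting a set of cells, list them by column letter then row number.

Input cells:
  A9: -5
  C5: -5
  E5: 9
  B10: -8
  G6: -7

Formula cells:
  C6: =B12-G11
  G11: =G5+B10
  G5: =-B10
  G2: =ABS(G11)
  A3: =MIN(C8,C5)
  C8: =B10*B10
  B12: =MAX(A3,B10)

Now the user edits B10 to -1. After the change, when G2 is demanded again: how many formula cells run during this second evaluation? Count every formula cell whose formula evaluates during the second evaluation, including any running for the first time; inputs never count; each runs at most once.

First evaluation (everything demanded from the output):
  G5 = -(-8) = 8
  G11 = 8 + -8 = 0
  G2 = ABS(0) = 0

Propagation after the edit:
  G5: runs — B10 -8->-1; result 1.
  G11: runs — G5 8->1; B10 -8->-1; result 0 (same value as before).
  G2: checked — values it read are unchanged (G11 unchanged); reused cached 0 without running.

Key observation: the change is absorbed at G11 — it re-runs but produces the same value, and the output's value is unchanged.

Formula cells that run: G5, G11 — 2 in total.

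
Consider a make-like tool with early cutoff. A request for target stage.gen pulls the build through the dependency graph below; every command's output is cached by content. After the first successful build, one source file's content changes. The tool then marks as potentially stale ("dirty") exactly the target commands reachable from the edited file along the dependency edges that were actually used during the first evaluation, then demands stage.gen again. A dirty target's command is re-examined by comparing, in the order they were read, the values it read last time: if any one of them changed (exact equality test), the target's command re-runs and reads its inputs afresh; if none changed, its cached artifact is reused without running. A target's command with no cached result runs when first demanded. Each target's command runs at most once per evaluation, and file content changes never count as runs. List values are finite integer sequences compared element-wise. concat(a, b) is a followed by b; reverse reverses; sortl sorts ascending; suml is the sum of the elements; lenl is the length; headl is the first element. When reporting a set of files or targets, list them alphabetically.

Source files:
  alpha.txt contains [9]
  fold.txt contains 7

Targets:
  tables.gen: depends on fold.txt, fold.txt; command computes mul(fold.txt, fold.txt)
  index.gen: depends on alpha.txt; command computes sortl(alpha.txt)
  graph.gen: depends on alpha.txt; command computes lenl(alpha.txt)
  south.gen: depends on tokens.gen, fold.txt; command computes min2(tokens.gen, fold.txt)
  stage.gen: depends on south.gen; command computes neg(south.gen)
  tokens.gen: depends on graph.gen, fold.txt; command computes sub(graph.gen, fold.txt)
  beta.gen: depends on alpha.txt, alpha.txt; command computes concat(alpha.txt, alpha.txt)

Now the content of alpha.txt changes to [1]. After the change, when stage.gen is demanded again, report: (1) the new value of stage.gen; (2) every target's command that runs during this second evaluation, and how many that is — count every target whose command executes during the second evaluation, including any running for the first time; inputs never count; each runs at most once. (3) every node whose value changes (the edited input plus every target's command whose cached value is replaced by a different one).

First demand of the output computes:
  graph.gen = lenl([9]) = 1
  tokens.gen = sub(1, 7) = -6
  south.gen = min2(-6, 7) = -6
  stage.gen = neg(-6) = 6

After the edit, cleaning proceeds:
  graph.gen: a read changed (alpha.txt [9]->[1]) — executes, giving 1 — identical to its old value.
  tokens.gen: dirty, but its reads are unchanged (graph.gen unchanged, fold.txt unchanged); cached -6 stands.
  south.gen: dirty, but its reads are unchanged (tokens.gen unchanged, fold.txt unchanged); cached -6 stands.
  stage.gen: dirty, but its reads are unchanged (south.gen unchanged); cached 6 stands.

Note the absorption at graph.gen: it re-runs yet its value is the same, leaving the output's value untouched.

Demanding stage.gen again yields 6.
1 target commands run: graph.gen.
The nodes whose values change: alpha.txt.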